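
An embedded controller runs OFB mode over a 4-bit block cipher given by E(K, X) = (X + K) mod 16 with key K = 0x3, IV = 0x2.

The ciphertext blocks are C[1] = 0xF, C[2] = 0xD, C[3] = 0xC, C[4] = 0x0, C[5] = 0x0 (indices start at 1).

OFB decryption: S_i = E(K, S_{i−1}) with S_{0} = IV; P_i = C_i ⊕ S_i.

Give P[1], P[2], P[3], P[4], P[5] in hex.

P[1] = 0xA, P[2] = 0x5, P[3] = 0x7, P[4] = 0xE, P[5] = 0x1

P[1]: S = E(K, 0x2) = 0x5; 0xF ⊕ 0x5 = 0xA.
P[2]: S = E(K, 0x5) = 0x8; 0xD ⊕ 0x8 = 0x5.
P[3]: S = E(K, 0x8) = 0xB; 0xC ⊕ 0xB = 0x7.
P[4]: S = E(K, 0xB) = 0xE; 0x0 ⊕ 0xE = 0xE.
P[5]: S = E(K, 0xE) = 0x1; 0x0 ⊕ 0x1 = 0x1.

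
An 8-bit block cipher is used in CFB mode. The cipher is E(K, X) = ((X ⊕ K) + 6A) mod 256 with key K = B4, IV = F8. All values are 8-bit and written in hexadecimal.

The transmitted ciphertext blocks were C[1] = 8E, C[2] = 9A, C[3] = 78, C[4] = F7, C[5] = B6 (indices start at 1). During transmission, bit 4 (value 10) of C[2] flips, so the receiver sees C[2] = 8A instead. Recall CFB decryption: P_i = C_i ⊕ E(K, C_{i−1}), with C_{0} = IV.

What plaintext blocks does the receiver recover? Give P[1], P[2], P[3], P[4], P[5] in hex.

Only C[2] changed, to 8A. In CFB, a change in C_i flips the same bit in P_i and garbles P_{i+1}. Decrypting the received ciphertext:
P[1]: E(K, F8) = B6; 8E ⊕ B6 = 38.
P[2]: E(K, 8E) = A4; 8A ⊕ A4 = 2E.
P[3]: E(K, 8A) = A8; 78 ⊕ A8 = D0.
P[4]: E(K, 78) = 36; F7 ⊕ 36 = C1.
P[5]: E(K, F7) = AD; B6 ⊕ AD = 1B.
Blocks that differ from the original plaintext: P[2], P[3].

P[1] = 38, P[2] = 2E, P[3] = D0, P[4] = C1, P[5] = 1B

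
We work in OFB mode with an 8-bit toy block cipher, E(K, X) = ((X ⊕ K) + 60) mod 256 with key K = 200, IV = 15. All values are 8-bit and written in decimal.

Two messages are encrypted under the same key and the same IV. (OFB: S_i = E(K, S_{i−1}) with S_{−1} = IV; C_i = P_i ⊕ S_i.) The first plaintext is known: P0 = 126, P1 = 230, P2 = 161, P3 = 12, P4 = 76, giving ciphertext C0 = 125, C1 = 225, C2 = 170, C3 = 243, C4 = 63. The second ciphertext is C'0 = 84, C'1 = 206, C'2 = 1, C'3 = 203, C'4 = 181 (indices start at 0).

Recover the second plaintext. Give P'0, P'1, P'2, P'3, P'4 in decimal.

P'0 = 87, P'1 = 201, P'2 = 10, P'3 = 52, P'4 = 198

In OFB with a reused IV, both messages share the same keystream S_i, so C_i ⊕ C'_i = P_i ⊕ P'_i and thus P'_i = P_i ⊕ C_i ⊕ C'_i.
P'0: 126 ⊕ 125 ⊕ 84 = 87.
P'1: 230 ⊕ 225 ⊕ 206 = 201.
P'2: 161 ⊕ 170 ⊕ 1 = 10.
P'3: 12 ⊕ 243 ⊕ 203 = 52.
P'4: 76 ⊕ 63 ⊕ 181 = 198.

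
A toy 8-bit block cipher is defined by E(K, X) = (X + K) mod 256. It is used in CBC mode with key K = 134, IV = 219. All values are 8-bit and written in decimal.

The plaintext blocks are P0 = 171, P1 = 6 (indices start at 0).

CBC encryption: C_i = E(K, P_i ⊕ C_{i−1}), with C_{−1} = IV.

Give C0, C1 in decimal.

C0 = 246, C1 = 118

C0: P0 ⊕ 219 = 112; E(K, 112) = 246.
C1: P1 ⊕ 246 = 240; E(K, 240) = 118.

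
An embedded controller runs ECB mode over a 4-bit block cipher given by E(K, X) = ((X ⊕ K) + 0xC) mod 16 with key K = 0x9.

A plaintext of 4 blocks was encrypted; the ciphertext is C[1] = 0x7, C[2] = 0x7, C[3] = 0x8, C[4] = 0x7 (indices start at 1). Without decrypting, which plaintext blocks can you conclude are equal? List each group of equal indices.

ECB encrypts each block independently with the same key, so equal ciphertext blocks imply equal plaintext blocks.
C[1] = C[2] = C[4] = 0x7, so P[1] = P[2] = P[4].

P[1] = P[2] = P[4]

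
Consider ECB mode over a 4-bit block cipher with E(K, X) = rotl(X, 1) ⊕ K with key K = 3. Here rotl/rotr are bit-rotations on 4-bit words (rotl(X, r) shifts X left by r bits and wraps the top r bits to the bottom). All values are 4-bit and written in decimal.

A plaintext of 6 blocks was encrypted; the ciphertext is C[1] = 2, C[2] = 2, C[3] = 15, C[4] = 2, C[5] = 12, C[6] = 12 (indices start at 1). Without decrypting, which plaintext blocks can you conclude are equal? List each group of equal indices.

P[1] = P[2] = P[4]; P[5] = P[6]

ECB encrypts each block independently with the same key, so equal ciphertext blocks imply equal plaintext blocks.
C[1] = C[2] = C[4] = 2, so P[1] = P[2] = P[4].
C[5] = C[6] = 12, so P[5] = P[6].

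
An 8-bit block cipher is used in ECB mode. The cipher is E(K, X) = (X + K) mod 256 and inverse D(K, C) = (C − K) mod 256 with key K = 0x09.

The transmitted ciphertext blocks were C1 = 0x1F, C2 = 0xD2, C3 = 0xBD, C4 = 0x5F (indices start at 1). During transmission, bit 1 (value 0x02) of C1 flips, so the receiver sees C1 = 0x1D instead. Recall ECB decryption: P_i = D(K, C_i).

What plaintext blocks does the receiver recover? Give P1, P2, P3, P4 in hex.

Only C1 changed, to 0x1D. In ECB, a change in C_i affects only P_i. Decrypting the received ciphertext:
P1: D(K, 0x1D) = 0x14.
P2: D(K, 0xD2) = 0xC9.
P3: D(K, 0xBD) = 0xB4.
P4: D(K, 0x5F) = 0x56.
Blocks that differ from the original plaintext: P1.

P1 = 0x14, P2 = 0xC9, P3 = 0xB4, P4 = 0x56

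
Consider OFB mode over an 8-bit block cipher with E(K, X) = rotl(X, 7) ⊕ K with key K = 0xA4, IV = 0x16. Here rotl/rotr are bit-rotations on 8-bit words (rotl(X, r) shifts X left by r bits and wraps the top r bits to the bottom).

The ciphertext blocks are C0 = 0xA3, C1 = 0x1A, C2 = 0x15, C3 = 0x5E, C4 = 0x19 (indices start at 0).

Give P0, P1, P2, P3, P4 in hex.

P0 = 0x0C, P1 = 0x69, P2 = 0x08, P3 = 0x74, P4 = 0xA8

OFB decryption: S_i = E(K, S_{i−1}) with S_{−1} = IV; P_i = C_i ⊕ S_i.
P0: S = E(K, 0x16) = 0xAF; 0xA3 ⊕ 0xAF = 0x0C.
P1: S = E(K, 0xAF) = 0x73; 0x1A ⊕ 0x73 = 0x69.
P2: S = E(K, 0x73) = 0x1D; 0x15 ⊕ 0x1D = 0x08.
P3: S = E(K, 0x1D) = 0x2A; 0x5E ⊕ 0x2A = 0x74.
P4: S = E(K, 0x2A) = 0xB1; 0x19 ⊕ 0xB1 = 0xA8.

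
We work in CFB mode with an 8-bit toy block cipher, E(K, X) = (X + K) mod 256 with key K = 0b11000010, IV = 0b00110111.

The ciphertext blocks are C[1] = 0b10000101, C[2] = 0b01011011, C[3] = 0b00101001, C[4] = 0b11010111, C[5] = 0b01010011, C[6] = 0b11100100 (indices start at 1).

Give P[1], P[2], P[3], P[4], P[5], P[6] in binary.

CFB decryption: P_i = C_i ⊕ E(K, C_{i−1}), with C_{0} = IV.
P[1]: E(K, 0b00110111) = 0b11111001; 0b10000101 ⊕ 0b11111001 = 0b01111100.
P[2]: E(K, 0b10000101) = 0b01000111; 0b01011011 ⊕ 0b01000111 = 0b00011100.
P[3]: E(K, 0b01011011) = 0b00011101; 0b00101001 ⊕ 0b00011101 = 0b00110100.
P[4]: E(K, 0b00101001) = 0b11101011; 0b11010111 ⊕ 0b11101011 = 0b00111100.
P[5]: E(K, 0b11010111) = 0b10011001; 0b01010011 ⊕ 0b10011001 = 0b11001010.
P[6]: E(K, 0b01010011) = 0b00010101; 0b11100100 ⊕ 0b00010101 = 0b11110001.

P[1] = 0b01111100, P[2] = 0b00011100, P[3] = 0b00110100, P[4] = 0b00111100, P[5] = 0b11001010, P[6] = 0b11110001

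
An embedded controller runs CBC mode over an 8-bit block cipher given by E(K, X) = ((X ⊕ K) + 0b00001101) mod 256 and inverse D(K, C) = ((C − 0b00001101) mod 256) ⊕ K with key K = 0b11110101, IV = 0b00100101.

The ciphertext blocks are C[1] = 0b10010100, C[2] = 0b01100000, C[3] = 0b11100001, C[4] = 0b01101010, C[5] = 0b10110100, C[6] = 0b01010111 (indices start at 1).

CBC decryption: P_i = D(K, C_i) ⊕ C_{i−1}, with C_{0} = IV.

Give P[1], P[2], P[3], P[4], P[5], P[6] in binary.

P[1]: D(K, 0b10010100) = 0b01110010; 0b01110010 ⊕ 0b00100101 = 0b01010111.
P[2]: D(K, 0b01100000) = 0b10100110; 0b10100110 ⊕ 0b10010100 = 0b00110010.
P[3]: D(K, 0b11100001) = 0b00100001; 0b00100001 ⊕ 0b01100000 = 0b01000001.
P[4]: D(K, 0b01101010) = 0b10101000; 0b10101000 ⊕ 0b11100001 = 0b01001001.
P[5]: D(K, 0b10110100) = 0b01010010; 0b01010010 ⊕ 0b01101010 = 0b00111000.
P[6]: D(K, 0b01010111) = 0b10111111; 0b10111111 ⊕ 0b10110100 = 0b00001011.

P[1] = 0b01010111, P[2] = 0b00110010, P[3] = 0b01000001, P[4] = 0b01001001, P[5] = 0b00111000, P[6] = 0b00001011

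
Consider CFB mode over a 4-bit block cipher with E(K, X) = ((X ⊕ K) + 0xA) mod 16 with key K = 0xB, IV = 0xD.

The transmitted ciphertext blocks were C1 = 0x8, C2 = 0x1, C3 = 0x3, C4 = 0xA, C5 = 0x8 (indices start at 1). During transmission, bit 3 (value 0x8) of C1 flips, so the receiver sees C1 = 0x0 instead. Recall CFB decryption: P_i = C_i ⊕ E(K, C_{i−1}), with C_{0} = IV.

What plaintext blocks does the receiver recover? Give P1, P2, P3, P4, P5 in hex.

P1 = 0x0, P2 = 0x4, P3 = 0x7, P4 = 0x8, P5 = 0x3

Only C1 changed, to 0x0. In CFB, a change in C_i flips the same bit in P_i and garbles P_{i+1}. Decrypting the received ciphertext:
P1: E(K, 0xD) = 0x0; 0x0 ⊕ 0x0 = 0x0.
P2: E(K, 0x0) = 0x5; 0x1 ⊕ 0x5 = 0x4.
P3: E(K, 0x1) = 0x4; 0x3 ⊕ 0x4 = 0x7.
P4: E(K, 0x3) = 0x2; 0xA ⊕ 0x2 = 0x8.
P5: E(K, 0xA) = 0xB; 0x8 ⊕ 0xB = 0x3.
Blocks that differ from the original plaintext: P1, P2.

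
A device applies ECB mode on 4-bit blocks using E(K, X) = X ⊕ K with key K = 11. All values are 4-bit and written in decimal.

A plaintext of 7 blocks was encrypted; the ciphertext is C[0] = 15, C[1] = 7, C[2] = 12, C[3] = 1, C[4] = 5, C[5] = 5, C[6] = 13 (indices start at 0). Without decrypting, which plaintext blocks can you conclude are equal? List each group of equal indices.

ECB encrypts each block independently with the same key, so equal ciphertext blocks imply equal plaintext blocks.
C[4] = C[5] = 5, so P[4] = P[5].

P[4] = P[5]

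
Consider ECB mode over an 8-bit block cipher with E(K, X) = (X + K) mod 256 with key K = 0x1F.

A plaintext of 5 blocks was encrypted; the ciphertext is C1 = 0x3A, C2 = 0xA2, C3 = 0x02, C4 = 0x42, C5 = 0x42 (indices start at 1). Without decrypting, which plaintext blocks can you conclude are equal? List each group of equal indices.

ECB encrypts each block independently with the same key, so equal ciphertext blocks imply equal plaintext blocks.
C4 = C5 = 0x42, so P4 = P5.

P4 = P5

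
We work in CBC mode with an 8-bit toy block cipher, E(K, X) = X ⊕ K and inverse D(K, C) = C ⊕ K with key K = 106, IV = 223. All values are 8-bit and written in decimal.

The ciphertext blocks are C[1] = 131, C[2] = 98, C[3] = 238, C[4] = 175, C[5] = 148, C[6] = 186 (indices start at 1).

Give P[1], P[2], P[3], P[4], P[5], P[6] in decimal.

P[1] = 54, P[2] = 139, P[3] = 230, P[4] = 43, P[5] = 81, P[6] = 68

CBC decryption: P_i = D(K, C_i) ⊕ C_{i−1}, with C_{0} = IV.
P[1]: D(K, 131) = 233; 233 ⊕ 223 = 54.
P[2]: D(K, 98) = 8; 8 ⊕ 131 = 139.
P[3]: D(K, 238) = 132; 132 ⊕ 98 = 230.
P[4]: D(K, 175) = 197; 197 ⊕ 238 = 43.
P[5]: D(K, 148) = 254; 254 ⊕ 175 = 81.
P[6]: D(K, 186) = 208; 208 ⊕ 148 = 68.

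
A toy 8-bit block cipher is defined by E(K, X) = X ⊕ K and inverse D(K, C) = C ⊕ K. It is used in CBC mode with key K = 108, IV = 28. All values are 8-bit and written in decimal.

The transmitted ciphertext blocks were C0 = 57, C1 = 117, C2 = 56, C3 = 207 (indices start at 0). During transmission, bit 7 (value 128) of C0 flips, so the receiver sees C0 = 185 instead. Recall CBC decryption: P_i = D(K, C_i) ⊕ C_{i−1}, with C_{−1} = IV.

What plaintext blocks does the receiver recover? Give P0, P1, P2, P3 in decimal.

P0 = 201, P1 = 160, P2 = 33, P3 = 155

Only C0 changed, to 185. In CBC, a change in C_i garbles P_i and flips the same bit in P_{i+1}. Decrypting the received ciphertext:
P0: D(K, 185) = 213; 213 ⊕ 28 = 201.
P1: D(K, 117) = 25; 25 ⊕ 185 = 160.
P2: D(K, 56) = 84; 84 ⊕ 117 = 33.
P3: D(K, 207) = 163; 163 ⊕ 56 = 155.
Blocks that differ from the original plaintext: P0, P1.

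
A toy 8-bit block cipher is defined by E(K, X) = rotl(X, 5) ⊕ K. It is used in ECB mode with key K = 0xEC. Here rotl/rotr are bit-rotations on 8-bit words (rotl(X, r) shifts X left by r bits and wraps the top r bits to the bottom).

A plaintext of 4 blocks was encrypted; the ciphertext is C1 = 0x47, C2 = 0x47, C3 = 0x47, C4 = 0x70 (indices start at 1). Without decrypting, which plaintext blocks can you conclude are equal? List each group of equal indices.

P1 = P2 = P3

ECB encrypts each block independently with the same key, so equal ciphertext blocks imply equal plaintext blocks.
C1 = C2 = C3 = 0x47, so P1 = P2 = P3.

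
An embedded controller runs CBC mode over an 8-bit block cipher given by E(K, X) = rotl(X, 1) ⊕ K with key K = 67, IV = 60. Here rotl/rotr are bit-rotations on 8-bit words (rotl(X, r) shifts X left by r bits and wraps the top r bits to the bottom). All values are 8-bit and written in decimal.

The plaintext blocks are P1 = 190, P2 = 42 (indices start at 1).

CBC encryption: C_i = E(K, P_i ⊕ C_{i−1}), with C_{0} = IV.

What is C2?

C1: P1 ⊕ 60 = 130; E(K, 130) = 70.
C2: P2 ⊕ 70 = 108; E(K, 108) = 155.

C2 = 155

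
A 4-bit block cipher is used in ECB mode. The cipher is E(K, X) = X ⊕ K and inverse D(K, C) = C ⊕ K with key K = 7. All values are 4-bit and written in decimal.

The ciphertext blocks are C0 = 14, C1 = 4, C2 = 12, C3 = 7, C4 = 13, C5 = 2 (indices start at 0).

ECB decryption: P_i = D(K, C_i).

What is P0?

P0: D(K, 14) = 9.

P0 = 9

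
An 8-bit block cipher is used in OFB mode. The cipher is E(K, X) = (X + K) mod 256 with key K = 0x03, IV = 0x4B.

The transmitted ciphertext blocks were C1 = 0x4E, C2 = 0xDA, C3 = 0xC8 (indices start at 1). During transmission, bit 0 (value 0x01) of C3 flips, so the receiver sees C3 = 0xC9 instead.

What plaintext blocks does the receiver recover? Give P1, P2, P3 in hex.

P1 = 0x00, P2 = 0x8B, P3 = 0x9D

OFB decryption: S_i = E(K, S_{i−1}) with S_{0} = IV; P_i = C_i ⊕ S_i.
Only C3 changed, to 0xC9. In OFB, a change in C_i flips the same bit in P_i only; the keystream is unaffected. Decrypting the received ciphertext:
P1: S = E(K, 0x4B) = 0x4E; 0x4E ⊕ 0x4E = 0x00.
P2: S = E(K, 0x4E) = 0x51; 0xDA ⊕ 0x51 = 0x8B.
P3: S = E(K, 0x51) = 0x54; 0xC9 ⊕ 0x54 = 0x9D.
Blocks that differ from the original plaintext: P3.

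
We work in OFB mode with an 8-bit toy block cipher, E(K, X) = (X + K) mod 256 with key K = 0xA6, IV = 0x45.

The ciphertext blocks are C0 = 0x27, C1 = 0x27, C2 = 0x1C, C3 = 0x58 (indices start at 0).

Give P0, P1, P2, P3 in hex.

OFB decryption: S_i = E(K, S_{i−1}) with S_{−1} = IV; P_i = C_i ⊕ S_i.
P0: S = E(K, 0x45) = 0xEB; 0x27 ⊕ 0xEB = 0xCC.
P1: S = E(K, 0xEB) = 0x91; 0x27 ⊕ 0x91 = 0xB6.
P2: S = E(K, 0x91) = 0x37; 0x1C ⊕ 0x37 = 0x2B.
P3: S = E(K, 0x37) = 0xDD; 0x58 ⊕ 0xDD = 0x85.

P0 = 0xCC, P1 = 0xB6, P2 = 0x2B, P3 = 0x85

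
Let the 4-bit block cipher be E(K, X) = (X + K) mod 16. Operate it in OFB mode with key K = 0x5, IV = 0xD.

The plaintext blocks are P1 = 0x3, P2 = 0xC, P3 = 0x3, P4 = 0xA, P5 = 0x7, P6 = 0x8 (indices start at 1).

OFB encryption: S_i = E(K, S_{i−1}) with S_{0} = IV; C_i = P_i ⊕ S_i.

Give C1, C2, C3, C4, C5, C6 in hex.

C1: S = E(K, 0xD) = 0x2; 0x3 ⊕ 0x2 = 0x1.
C2: S = E(K, 0x2) = 0x7; 0xC ⊕ 0x7 = 0xB.
C3: S = E(K, 0x7) = 0xC; 0x3 ⊕ 0xC = 0xF.
C4: S = E(K, 0xC) = 0x1; 0xA ⊕ 0x1 = 0xB.
C5: S = E(K, 0x1) = 0x6; 0x7 ⊕ 0x6 = 0x1.
C6: S = E(K, 0x6) = 0xB; 0x8 ⊕ 0xB = 0x3.

C1 = 0x1, C2 = 0xB, C3 = 0xF, C4 = 0xB, C5 = 0x1, C6 = 0x3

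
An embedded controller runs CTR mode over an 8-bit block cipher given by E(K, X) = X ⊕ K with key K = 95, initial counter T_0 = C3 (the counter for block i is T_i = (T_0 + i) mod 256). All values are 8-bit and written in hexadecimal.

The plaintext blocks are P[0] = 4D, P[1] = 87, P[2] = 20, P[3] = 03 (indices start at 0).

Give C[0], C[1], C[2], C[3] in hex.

CTR encryption: S_i = E(K, T_i) where T_i is the counter for block i; C_i = P_i ⊕ S_i.
C[0]: T = C3, S = E(K, T) = 56; 4D ⊕ 56 = 1B.
C[1]: T = C4, S = E(K, T) = 51; 87 ⊕ 51 = D6.
C[2]: T = C5, S = E(K, T) = 50; 20 ⊕ 50 = 70.
C[3]: T = C6, S = E(K, T) = 53; 03 ⊕ 53 = 50.

C[0] = 1B, C[1] = D6, C[2] = 70, C[3] = 50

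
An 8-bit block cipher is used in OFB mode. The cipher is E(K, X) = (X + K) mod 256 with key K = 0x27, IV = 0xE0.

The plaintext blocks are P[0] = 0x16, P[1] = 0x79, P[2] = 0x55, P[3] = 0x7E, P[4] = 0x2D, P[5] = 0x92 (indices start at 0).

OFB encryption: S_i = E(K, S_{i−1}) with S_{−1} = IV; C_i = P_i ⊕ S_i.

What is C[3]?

C[3] = 0x02

C[0]: S = E(K, 0xE0) = 0x07; 0x16 ⊕ 0x07 = 0x11.
C[1]: S = E(K, 0x07) = 0x2E; 0x79 ⊕ 0x2E = 0x57.
C[2]: S = E(K, 0x2E) = 0x55; 0x55 ⊕ 0x55 = 0x00.
C[3]: S = E(K, 0x55) = 0x7C; 0x7E ⊕ 0x7C = 0x02.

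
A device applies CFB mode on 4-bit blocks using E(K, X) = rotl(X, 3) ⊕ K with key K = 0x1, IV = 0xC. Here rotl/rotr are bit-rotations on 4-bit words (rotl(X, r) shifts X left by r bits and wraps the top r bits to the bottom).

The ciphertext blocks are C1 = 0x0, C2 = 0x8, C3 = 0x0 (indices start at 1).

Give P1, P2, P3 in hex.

CFB decryption: P_i = C_i ⊕ E(K, C_{i−1}), with C_{0} = IV.
P1: E(K, 0xC) = 0x7; 0x0 ⊕ 0x7 = 0x7.
P2: E(K, 0x0) = 0x1; 0x8 ⊕ 0x1 = 0x9.
P3: E(K, 0x8) = 0x5; 0x0 ⊕ 0x5 = 0x5.

P1 = 0x7, P2 = 0x9, P3 = 0x5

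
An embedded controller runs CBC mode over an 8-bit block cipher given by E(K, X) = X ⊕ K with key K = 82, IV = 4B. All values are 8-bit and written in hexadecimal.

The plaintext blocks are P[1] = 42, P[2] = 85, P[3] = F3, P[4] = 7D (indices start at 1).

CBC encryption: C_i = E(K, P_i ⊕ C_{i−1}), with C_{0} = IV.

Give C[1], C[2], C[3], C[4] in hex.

C[1]: P[1] ⊕ 4B = 09; E(K, 09) = 8B.
C[2]: P[2] ⊕ 8B = 0E; E(K, 0E) = 8C.
C[3]: P[3] ⊕ 8C = 7F; E(K, 7F) = FD.
C[4]: P[4] ⊕ FD = 80; E(K, 80) = 02.

C[1] = 8B, C[2] = 8C, C[3] = FD, C[4] = 02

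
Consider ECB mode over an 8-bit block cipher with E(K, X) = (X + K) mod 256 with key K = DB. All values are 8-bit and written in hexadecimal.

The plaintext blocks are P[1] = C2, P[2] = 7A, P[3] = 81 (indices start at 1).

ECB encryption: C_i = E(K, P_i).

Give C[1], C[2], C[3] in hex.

C[1] = 9D, C[2] = 55, C[3] = 5C

C[1]: E(K, C2) = 9D.
C[2]: E(K, 7A) = 55.
C[3]: E(K, 81) = 5C.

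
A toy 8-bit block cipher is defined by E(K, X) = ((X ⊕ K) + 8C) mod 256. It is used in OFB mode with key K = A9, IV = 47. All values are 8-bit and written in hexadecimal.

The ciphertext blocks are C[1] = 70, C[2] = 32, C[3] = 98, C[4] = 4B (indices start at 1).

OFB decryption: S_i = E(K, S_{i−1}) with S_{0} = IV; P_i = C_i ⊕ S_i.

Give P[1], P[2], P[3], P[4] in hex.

P[1]: S = E(K, 47) = 7A; 70 ⊕ 7A = 0A.
P[2]: S = E(K, 7A) = 5F; 32 ⊕ 5F = 6D.
P[3]: S = E(K, 5F) = 82; 98 ⊕ 82 = 1A.
P[4]: S = E(K, 82) = B7; 4B ⊕ B7 = FC.

P[1] = 0A, P[2] = 6D, P[3] = 1A, P[4] = FC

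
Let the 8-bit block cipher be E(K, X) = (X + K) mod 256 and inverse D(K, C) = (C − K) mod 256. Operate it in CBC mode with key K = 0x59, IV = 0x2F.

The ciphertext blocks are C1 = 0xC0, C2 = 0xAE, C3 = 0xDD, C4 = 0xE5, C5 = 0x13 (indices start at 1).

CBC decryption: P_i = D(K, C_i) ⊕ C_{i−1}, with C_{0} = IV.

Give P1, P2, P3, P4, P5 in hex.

P1 = 0x48, P2 = 0x95, P3 = 0x2A, P4 = 0x51, P5 = 0x5F

P1: D(K, 0xC0) = 0x67; 0x67 ⊕ 0x2F = 0x48.
P2: D(K, 0xAE) = 0x55; 0x55 ⊕ 0xC0 = 0x95.
P3: D(K, 0xDD) = 0x84; 0x84 ⊕ 0xAE = 0x2A.
P4: D(K, 0xE5) = 0x8C; 0x8C ⊕ 0xDD = 0x51.
P5: D(K, 0x13) = 0xBA; 0xBA ⊕ 0xE5 = 0x5F.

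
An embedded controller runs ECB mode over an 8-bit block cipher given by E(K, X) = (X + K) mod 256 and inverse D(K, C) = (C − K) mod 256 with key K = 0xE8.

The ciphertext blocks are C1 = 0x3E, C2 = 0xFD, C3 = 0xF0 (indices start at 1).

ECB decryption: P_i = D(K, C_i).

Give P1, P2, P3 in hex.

P1 = 0x56, P2 = 0x15, P3 = 0x08

P1: D(K, 0x3E) = 0x56.
P2: D(K, 0xFD) = 0x15.
P3: D(K, 0xF0) = 0x08.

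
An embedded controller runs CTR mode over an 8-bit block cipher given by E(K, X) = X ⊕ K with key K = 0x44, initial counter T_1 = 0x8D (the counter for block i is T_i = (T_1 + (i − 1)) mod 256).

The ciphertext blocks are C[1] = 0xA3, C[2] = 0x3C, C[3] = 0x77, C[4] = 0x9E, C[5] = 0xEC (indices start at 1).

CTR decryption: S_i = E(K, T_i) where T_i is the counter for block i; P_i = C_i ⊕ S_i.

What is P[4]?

P[4]: T = 0x90, S = E(K, T) = 0xD4; 0x9E ⊕ 0xD4 = 0x4A.

P[4] = 0x4A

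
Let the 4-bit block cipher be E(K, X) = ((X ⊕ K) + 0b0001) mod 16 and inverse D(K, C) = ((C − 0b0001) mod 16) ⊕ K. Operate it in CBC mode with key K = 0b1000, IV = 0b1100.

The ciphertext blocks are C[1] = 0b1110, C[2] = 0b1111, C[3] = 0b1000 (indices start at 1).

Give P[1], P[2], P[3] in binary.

P[1] = 0b1001, P[2] = 0b1000, P[3] = 0b0000

CBC decryption: P_i = D(K, C_i) ⊕ C_{i−1}, with C_{0} = IV.
P[1]: D(K, 0b1110) = 0b0101; 0b0101 ⊕ 0b1100 = 0b1001.
P[2]: D(K, 0b1111) = 0b0110; 0b0110 ⊕ 0b1110 = 0b1000.
P[3]: D(K, 0b1000) = 0b1111; 0b1111 ⊕ 0b1111 = 0b0000.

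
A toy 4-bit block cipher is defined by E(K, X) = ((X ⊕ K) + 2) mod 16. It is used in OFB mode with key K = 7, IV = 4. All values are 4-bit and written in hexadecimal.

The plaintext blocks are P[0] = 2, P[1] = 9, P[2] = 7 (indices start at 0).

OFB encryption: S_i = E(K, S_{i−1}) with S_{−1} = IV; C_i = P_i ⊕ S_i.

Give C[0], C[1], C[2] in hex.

C[0] = 7, C[1] = D, C[2] = 2

C[0]: S = E(K, 4) = 5; 2 ⊕ 5 = 7.
C[1]: S = E(K, 5) = 4; 9 ⊕ 4 = D.
C[2]: S = E(K, 4) = 5; 7 ⊕ 5 = 2.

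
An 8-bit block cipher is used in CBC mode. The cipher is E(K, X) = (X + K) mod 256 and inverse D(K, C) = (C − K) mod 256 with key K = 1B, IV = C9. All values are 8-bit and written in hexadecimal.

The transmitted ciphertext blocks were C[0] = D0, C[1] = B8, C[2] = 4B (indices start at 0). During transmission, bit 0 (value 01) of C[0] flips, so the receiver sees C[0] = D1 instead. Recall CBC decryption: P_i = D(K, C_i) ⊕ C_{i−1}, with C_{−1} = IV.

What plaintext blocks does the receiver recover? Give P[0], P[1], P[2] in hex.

Only C[0] changed, to D1. In CBC, a change in C_i garbles P_i and flips the same bit in P_{i+1}. Decrypting the received ciphertext:
P[0]: D(K, D1) = B6; B6 ⊕ C9 = 7F.
P[1]: D(K, B8) = 9D; 9D ⊕ D1 = 4C.
P[2]: D(K, 4B) = 30; 30 ⊕ B8 = 88.
Blocks that differ from the original plaintext: P[0], P[1].

P[0] = 7F, P[1] = 4C, P[2] = 88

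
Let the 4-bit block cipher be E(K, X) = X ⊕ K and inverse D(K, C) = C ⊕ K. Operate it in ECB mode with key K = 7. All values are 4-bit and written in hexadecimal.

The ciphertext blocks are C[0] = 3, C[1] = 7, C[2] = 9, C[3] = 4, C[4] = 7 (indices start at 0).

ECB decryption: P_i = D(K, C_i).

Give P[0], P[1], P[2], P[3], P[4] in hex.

P[0] = 4, P[1] = 0, P[2] = E, P[3] = 3, P[4] = 0

P[0]: D(K, 3) = 4.
P[1]: D(K, 7) = 0.
P[2]: D(K, 9) = E.
P[3]: D(K, 4) = 3.
P[4]: D(K, 7) = 0.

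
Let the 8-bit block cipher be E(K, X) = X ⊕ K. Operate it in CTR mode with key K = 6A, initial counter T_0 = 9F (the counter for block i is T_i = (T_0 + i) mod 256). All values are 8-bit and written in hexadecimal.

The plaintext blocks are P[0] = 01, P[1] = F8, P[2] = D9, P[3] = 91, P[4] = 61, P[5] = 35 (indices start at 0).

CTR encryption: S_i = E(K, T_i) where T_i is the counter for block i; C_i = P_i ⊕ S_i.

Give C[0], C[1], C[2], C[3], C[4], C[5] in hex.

C[0] = F4, C[1] = 32, C[2] = 12, C[3] = 59, C[4] = A8, C[5] = FB

C[0]: T = 9F, S = E(K, T) = F5; 01 ⊕ F5 = F4.
C[1]: T = A0, S = E(K, T) = CA; F8 ⊕ CA = 32.
C[2]: T = A1, S = E(K, T) = CB; D9 ⊕ CB = 12.
C[3]: T = A2, S = E(K, T) = C8; 91 ⊕ C8 = 59.
C[4]: T = A3, S = E(K, T) = C9; 61 ⊕ C9 = A8.
C[5]: T = A4, S = E(K, T) = CE; 35 ⊕ CE = FB.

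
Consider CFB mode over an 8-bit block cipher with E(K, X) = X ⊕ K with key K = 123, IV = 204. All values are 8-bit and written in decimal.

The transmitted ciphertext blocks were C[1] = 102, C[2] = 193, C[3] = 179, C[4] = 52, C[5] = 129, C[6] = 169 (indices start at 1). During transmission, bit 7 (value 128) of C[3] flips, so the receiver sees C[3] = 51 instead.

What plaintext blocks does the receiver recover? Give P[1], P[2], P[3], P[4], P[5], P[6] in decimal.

CFB decryption: P_i = C_i ⊕ E(K, C_{i−1}), with C_{0} = IV.
Only C[3] changed, to 51. In CFB, a change in C_i flips the same bit in P_i and garbles P_{i+1}. Decrypting the received ciphertext:
P[1]: E(K, 204) = 183; 102 ⊕ 183 = 209.
P[2]: E(K, 102) = 29; 193 ⊕ 29 = 220.
P[3]: E(K, 193) = 186; 51 ⊕ 186 = 137.
P[4]: E(K, 51) = 72; 52 ⊕ 72 = 124.
P[5]: E(K, 52) = 79; 129 ⊕ 79 = 206.
P[6]: E(K, 129) = 250; 169 ⊕ 250 = 83.
Blocks that differ from the original plaintext: P[3], P[4].

P[1] = 209, P[2] = 220, P[3] = 137, P[4] = 124, P[5] = 206, P[6] = 83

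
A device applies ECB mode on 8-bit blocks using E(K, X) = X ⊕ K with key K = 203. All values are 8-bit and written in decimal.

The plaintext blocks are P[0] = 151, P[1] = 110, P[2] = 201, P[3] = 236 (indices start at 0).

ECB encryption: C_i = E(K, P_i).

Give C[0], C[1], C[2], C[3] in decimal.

C[0]: E(K, 151) = 92.
C[1]: E(K, 110) = 165.
C[2]: E(K, 201) = 2.
C[3]: E(K, 236) = 39.

C[0] = 92, C[1] = 165, C[2] = 2, C[3] = 39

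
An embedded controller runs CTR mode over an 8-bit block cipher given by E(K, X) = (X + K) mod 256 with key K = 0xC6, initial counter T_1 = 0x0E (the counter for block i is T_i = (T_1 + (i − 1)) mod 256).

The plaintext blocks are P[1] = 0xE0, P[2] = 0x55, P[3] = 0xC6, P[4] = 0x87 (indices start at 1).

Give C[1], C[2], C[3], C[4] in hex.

CTR encryption: S_i = E(K, T_i) where T_i is the counter for block i; C_i = P_i ⊕ S_i.
C[1]: T = 0x0E, S = E(K, T) = 0xD4; 0xE0 ⊕ 0xD4 = 0x34.
C[2]: T = 0x0F, S = E(K, T) = 0xD5; 0x55 ⊕ 0xD5 = 0x80.
C[3]: T = 0x10, S = E(K, T) = 0xD6; 0xC6 ⊕ 0xD6 = 0x10.
C[4]: T = 0x11, S = E(K, T) = 0xD7; 0x87 ⊕ 0xD7 = 0x50.

C[1] = 0x34, C[2] = 0x80, C[3] = 0x10, C[4] = 0x50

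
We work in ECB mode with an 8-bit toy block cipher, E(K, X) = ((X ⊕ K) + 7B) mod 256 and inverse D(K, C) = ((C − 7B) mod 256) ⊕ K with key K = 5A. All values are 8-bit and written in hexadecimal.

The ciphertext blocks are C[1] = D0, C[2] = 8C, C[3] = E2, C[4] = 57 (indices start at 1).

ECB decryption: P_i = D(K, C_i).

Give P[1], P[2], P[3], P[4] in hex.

P[1]: D(K, D0) = 0F.
P[2]: D(K, 8C) = 4B.
P[3]: D(K, E2) = 3D.
P[4]: D(K, 57) = 86.

P[1] = 0F, P[2] = 4B, P[3] = 3D, P[4] = 86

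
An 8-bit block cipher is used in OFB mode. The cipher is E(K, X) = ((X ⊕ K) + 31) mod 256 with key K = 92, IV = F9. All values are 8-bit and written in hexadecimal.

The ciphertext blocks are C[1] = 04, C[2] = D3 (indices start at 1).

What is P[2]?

P[2] = EC

OFB decryption: S_i = E(K, S_{i−1}) with S_{0} = IV; P_i = C_i ⊕ S_i.
P[1]: S = E(K, F9) = 9C; 04 ⊕ 9C = 98.
P[2]: S = E(K, 9C) = 3F; D3 ⊕ 3F = EC.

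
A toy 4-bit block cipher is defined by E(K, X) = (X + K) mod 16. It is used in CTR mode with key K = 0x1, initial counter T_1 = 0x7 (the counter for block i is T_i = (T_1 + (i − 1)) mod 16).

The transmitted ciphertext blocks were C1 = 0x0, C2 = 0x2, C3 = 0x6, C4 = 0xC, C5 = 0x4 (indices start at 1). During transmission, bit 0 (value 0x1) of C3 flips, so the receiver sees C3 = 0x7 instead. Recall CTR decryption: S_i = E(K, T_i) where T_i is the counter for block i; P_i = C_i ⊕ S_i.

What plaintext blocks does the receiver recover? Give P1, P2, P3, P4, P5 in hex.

Only C3 changed, to 0x7. In CTR, a change in C_i flips the same bit in P_i only; the keystream is unaffected. Decrypting the received ciphertext:
P1: T = 0x7, S = E(K, T) = 0x8; 0x0 ⊕ 0x8 = 0x8.
P2: T = 0x8, S = E(K, T) = 0x9; 0x2 ⊕ 0x9 = 0xB.
P3: T = 0x9, S = E(K, T) = 0xA; 0x7 ⊕ 0xA = 0xD.
P4: T = 0xA, S = E(K, T) = 0xB; 0xC ⊕ 0xB = 0x7.
P5: T = 0xB, S = E(K, T) = 0xC; 0x4 ⊕ 0xC = 0x8.
Blocks that differ from the original plaintext: P3.

P1 = 0x8, P2 = 0xB, P3 = 0xD, P4 = 0x7, P5 = 0x8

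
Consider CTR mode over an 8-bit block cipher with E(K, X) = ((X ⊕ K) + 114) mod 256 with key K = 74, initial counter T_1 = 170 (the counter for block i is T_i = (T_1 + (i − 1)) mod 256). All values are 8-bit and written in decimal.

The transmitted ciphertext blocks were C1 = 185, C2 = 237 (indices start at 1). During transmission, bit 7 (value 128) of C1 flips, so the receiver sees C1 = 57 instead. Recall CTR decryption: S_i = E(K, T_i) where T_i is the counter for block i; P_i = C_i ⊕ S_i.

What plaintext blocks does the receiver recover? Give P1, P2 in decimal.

Only C1 changed, to 57. In CTR, a change in C_i flips the same bit in P_i only; the keystream is unaffected. Decrypting the received ciphertext:
P1: T = 170, S = E(K, T) = 82; 57 ⊕ 82 = 107.
P2: T = 171, S = E(K, T) = 83; 237 ⊕ 83 = 190.
Blocks that differ from the original plaintext: P1.

P1 = 107, P2 = 190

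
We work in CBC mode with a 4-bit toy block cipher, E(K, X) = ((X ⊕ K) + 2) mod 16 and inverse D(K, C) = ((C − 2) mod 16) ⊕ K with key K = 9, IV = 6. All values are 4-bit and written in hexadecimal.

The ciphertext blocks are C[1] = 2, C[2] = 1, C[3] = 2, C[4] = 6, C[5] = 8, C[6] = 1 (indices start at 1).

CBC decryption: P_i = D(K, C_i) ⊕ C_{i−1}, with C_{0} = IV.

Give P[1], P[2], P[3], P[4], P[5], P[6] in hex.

P[1] = F, P[2] = 4, P[3] = 8, P[4] = F, P[5] = 9, P[6] = E

P[1]: D(K, 2) = 9; 9 ⊕ 6 = F.
P[2]: D(K, 1) = 6; 6 ⊕ 2 = 4.
P[3]: D(K, 2) = 9; 9 ⊕ 1 = 8.
P[4]: D(K, 6) = D; D ⊕ 2 = F.
P[5]: D(K, 8) = F; F ⊕ 6 = 9.
P[6]: D(K, 1) = 6; 6 ⊕ 8 = E.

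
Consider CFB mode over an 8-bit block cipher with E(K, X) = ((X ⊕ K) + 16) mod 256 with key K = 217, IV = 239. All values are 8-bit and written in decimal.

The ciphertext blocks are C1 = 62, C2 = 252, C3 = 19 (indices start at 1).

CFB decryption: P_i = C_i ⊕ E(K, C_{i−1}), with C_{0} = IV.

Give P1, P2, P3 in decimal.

P1: E(K, 239) = 70; 62 ⊕ 70 = 120.
P2: E(K, 62) = 247; 252 ⊕ 247 = 11.
P3: E(K, 252) = 53; 19 ⊕ 53 = 38.

P1 = 120, P2 = 11, P3 = 38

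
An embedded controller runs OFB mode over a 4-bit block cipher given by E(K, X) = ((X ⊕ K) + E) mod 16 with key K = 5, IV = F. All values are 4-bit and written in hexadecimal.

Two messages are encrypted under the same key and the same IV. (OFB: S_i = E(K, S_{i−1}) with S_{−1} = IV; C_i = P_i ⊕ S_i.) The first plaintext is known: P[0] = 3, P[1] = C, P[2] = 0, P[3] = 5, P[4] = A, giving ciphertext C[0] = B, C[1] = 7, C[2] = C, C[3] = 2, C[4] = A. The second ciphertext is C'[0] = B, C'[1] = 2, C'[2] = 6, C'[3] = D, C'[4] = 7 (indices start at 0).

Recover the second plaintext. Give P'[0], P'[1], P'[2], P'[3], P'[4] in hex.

P'[0] = 3, P'[1] = 9, P'[2] = A, P'[3] = A, P'[4] = 7

In OFB with a reused IV, both messages share the same keystream S_i, so C_i ⊕ C'_i = P_i ⊕ P'_i and thus P'_i = P_i ⊕ C_i ⊕ C'_i.
P'[0]: 3 ⊕ B ⊕ B = 3.
P'[1]: C ⊕ 7 ⊕ 2 = 9.
P'[2]: 0 ⊕ C ⊕ 6 = A.
P'[3]: 5 ⊕ 2 ⊕ D = A.
P'[4]: A ⊕ A ⊕ 7 = 7.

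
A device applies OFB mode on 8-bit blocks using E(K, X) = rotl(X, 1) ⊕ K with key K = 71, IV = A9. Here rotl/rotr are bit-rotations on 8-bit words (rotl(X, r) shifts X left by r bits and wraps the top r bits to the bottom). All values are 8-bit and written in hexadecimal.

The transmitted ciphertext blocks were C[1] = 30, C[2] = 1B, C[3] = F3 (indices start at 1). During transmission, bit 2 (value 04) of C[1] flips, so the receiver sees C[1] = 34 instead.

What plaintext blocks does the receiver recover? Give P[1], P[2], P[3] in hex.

P[1] = 16, P[2] = 2E, P[3] = E8

OFB decryption: S_i = E(K, S_{i−1}) with S_{0} = IV; P_i = C_i ⊕ S_i.
Only C[1] changed, to 34. In OFB, a change in C_i flips the same bit in P_i only; the keystream is unaffected. Decrypting the received ciphertext:
P[1]: S = E(K, A9) = 22; 34 ⊕ 22 = 16.
P[2]: S = E(K, 22) = 35; 1B ⊕ 35 = 2E.
P[3]: S = E(K, 35) = 1B; F3 ⊕ 1B = E8.
Blocks that differ from the original plaintext: P[1].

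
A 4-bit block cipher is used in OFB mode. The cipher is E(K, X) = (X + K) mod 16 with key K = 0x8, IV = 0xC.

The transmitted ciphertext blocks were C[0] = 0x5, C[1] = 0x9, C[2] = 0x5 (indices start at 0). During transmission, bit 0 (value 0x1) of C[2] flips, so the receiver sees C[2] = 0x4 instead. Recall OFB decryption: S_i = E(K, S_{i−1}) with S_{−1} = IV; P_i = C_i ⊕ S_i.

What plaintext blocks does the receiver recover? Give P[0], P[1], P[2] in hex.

Only C[2] changed, to 0x4. In OFB, a change in C_i flips the same bit in P_i only; the keystream is unaffected. Decrypting the received ciphertext:
P[0]: S = E(K, 0xC) = 0x4; 0x5 ⊕ 0x4 = 0x1.
P[1]: S = E(K, 0x4) = 0xC; 0x9 ⊕ 0xC = 0x5.
P[2]: S = E(K, 0xC) = 0x4; 0x4 ⊕ 0x4 = 0x0.
Blocks that differ from the original plaintext: P[2].

P[0] = 0x1, P[1] = 0x5, P[2] = 0x0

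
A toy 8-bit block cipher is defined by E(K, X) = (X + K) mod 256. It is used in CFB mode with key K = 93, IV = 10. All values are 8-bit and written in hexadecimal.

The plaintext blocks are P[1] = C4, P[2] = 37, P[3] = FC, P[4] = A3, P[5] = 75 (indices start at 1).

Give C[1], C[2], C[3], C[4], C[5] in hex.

CFB encryption: C_i = P_i ⊕ E(K, C_{i−1}), with C_{0} = IV.
C[1]: E(K, 10) = A3; C4 ⊕ A3 = 67.
C[2]: E(K, 67) = FA; 37 ⊕ FA = CD.
C[3]: E(K, CD) = 60; FC ⊕ 60 = 9C.
C[4]: E(K, 9C) = 2F; A3 ⊕ 2F = 8C.
C[5]: E(K, 8C) = 1F; 75 ⊕ 1F = 6A.

C[1] = 67, C[2] = CD, C[3] = 9C, C[4] = 8C, C[5] = 6A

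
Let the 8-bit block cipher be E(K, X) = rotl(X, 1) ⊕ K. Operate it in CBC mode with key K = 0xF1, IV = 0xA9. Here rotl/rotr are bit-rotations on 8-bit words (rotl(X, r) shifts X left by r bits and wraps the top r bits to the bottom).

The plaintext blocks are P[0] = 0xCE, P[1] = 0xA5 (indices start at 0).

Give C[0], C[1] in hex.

C[0] = 0x3F, C[1] = 0xC4

CBC encryption: C_i = E(K, P_i ⊕ C_{i−1}), with C_{−1} = IV.
C[0]: P[0] ⊕ 0xA9 = 0x67; E(K, 0x67) = 0x3F.
C[1]: P[1] ⊕ 0x3F = 0x9A; E(K, 0x9A) = 0xC4.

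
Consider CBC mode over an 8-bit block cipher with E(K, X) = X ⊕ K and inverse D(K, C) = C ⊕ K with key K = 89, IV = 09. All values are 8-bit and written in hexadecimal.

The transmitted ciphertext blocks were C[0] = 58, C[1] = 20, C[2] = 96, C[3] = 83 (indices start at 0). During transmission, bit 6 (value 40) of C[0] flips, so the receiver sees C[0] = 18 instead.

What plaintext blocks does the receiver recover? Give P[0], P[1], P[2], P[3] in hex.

P[0] = 98, P[1] = B1, P[2] = 3F, P[3] = 9C

CBC decryption: P_i = D(K, C_i) ⊕ C_{i−1}, with C_{−1} = IV.
Only C[0] changed, to 18. In CBC, a change in C_i garbles P_i and flips the same bit in P_{i+1}. Decrypting the received ciphertext:
P[0]: D(K, 18) = 91; 91 ⊕ 09 = 98.
P[1]: D(K, 20) = A9; A9 ⊕ 18 = B1.
P[2]: D(K, 96) = 1F; 1F ⊕ 20 = 3F.
P[3]: D(K, 83) = 0A; 0A ⊕ 96 = 9C.
Blocks that differ from the original plaintext: P[0], P[1].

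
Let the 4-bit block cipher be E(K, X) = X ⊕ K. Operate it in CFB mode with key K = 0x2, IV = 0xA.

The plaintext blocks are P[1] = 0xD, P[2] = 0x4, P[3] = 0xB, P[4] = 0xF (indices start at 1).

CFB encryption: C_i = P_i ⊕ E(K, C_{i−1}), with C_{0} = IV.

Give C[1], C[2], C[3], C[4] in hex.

C[1]: E(K, 0xA) = 0x8; 0xD ⊕ 0x8 = 0x5.
C[2]: E(K, 0x5) = 0x7; 0x4 ⊕ 0x7 = 0x3.
C[3]: E(K, 0x3) = 0x1; 0xB ⊕ 0x1 = 0xA.
C[4]: E(K, 0xA) = 0x8; 0xF ⊕ 0x8 = 0x7.

C[1] = 0x5, C[2] = 0x3, C[3] = 0xA, C[4] = 0x7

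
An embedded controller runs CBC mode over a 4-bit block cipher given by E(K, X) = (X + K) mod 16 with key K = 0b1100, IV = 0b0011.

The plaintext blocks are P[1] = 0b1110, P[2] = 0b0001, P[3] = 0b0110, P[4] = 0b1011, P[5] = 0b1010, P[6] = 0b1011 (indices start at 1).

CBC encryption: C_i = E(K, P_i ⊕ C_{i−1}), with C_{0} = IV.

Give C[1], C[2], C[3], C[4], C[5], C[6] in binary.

C[1]: P[1] ⊕ 0b0011 = 0b1101; E(K, 0b1101) = 0b1001.
C[2]: P[2] ⊕ 0b1001 = 0b1000; E(K, 0b1000) = 0b0100.
C[3]: P[3] ⊕ 0b0100 = 0b0010; E(K, 0b0010) = 0b1110.
C[4]: P[4] ⊕ 0b1110 = 0b0101; E(K, 0b0101) = 0b0001.
C[5]: P[5] ⊕ 0b0001 = 0b1011; E(K, 0b1011) = 0b0111.
C[6]: P[6] ⊕ 0b0111 = 0b1100; E(K, 0b1100) = 0b1000.

C[1] = 0b1001, C[2] = 0b0100, C[3] = 0b1110, C[4] = 0b0001, C[5] = 0b0111, C[6] = 0b1000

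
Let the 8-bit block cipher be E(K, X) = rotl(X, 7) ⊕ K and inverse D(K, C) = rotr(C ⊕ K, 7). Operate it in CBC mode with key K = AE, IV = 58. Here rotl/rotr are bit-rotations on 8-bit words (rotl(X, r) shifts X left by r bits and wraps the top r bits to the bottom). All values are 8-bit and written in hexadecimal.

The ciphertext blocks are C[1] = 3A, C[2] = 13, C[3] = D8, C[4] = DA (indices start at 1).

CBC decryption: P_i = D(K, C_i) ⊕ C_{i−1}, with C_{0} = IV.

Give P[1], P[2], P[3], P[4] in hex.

P[1] = 71, P[2] = 41, P[3] = FF, P[4] = 30

P[1]: D(K, 3A) = 29; 29 ⊕ 58 = 71.
P[2]: D(K, 13) = 7B; 7B ⊕ 3A = 41.
P[3]: D(K, D8) = EC; EC ⊕ 13 = FF.
P[4]: D(K, DA) = E8; E8 ⊕ D8 = 30.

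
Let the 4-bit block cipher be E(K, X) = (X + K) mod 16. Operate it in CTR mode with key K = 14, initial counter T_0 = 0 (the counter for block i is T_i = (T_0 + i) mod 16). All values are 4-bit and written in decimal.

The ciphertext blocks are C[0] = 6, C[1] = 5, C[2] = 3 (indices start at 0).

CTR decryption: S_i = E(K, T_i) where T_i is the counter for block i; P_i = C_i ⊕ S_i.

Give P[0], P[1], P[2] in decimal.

P[0] = 8, P[1] = 10, P[2] = 3

P[0]: T = 0, S = E(K, T) = 14; 6 ⊕ 14 = 8.
P[1]: T = 1, S = E(K, T) = 15; 5 ⊕ 15 = 10.
P[2]: T = 2, S = E(K, T) = 0; 3 ⊕ 0 = 3.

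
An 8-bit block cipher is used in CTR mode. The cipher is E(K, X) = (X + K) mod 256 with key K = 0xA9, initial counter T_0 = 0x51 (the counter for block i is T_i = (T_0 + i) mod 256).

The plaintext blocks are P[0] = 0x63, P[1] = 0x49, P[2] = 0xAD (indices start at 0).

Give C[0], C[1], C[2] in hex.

C[0] = 0x99, C[1] = 0xB2, C[2] = 0x51

CTR encryption: S_i = E(K, T_i) where T_i is the counter for block i; C_i = P_i ⊕ S_i.
C[0]: T = 0x51, S = E(K, T) = 0xFA; 0x63 ⊕ 0xFA = 0x99.
C[1]: T = 0x52, S = E(K, T) = 0xFB; 0x49 ⊕ 0xFB = 0xB2.
C[2]: T = 0x53, S = E(K, T) = 0xFC; 0xAD ⊕ 0xFC = 0x51.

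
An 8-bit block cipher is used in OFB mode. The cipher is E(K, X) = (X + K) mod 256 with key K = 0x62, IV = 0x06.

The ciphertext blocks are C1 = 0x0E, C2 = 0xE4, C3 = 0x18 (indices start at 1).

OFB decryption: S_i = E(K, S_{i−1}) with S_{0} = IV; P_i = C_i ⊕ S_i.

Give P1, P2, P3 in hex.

P1 = 0x66, P2 = 0x2E, P3 = 0x34

P1: S = E(K, 0x06) = 0x68; 0x0E ⊕ 0x68 = 0x66.
P2: S = E(K, 0x68) = 0xCA; 0xE4 ⊕ 0xCA = 0x2E.
P3: S = E(K, 0xCA) = 0x2C; 0x18 ⊕ 0x2C = 0x34.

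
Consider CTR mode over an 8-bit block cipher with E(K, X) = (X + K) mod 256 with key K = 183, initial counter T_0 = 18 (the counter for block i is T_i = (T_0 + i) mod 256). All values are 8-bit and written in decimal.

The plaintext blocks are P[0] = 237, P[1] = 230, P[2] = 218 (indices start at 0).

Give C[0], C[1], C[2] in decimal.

CTR encryption: S_i = E(K, T_i) where T_i is the counter for block i; C_i = P_i ⊕ S_i.
C[0]: T = 18, S = E(K, T) = 201; 237 ⊕ 201 = 36.
C[1]: T = 19, S = E(K, T) = 202; 230 ⊕ 202 = 44.
C[2]: T = 20, S = E(K, T) = 203; 218 ⊕ 203 = 17.

C[0] = 36, C[1] = 44, C[2] = 17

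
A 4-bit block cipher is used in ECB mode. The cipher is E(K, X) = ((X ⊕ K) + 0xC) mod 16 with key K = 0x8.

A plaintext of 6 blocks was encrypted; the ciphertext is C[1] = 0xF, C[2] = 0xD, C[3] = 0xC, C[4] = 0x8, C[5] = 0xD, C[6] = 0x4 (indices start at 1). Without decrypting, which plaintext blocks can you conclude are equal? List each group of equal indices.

ECB encrypts each block independently with the same key, so equal ciphertext blocks imply equal plaintext blocks.
C[2] = C[5] = 0xD, so P[2] = P[5].

P[2] = P[5]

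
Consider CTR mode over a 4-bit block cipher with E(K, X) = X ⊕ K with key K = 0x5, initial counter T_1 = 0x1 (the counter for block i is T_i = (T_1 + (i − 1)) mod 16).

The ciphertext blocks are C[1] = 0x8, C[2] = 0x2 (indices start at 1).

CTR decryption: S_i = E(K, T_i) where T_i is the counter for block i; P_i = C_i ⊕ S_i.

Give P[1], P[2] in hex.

P[1] = 0xC, P[2] = 0x5

P[1]: T = 0x1, S = E(K, T) = 0x4; 0x8 ⊕ 0x4 = 0xC.
P[2]: T = 0x2, S = E(K, T) = 0x7; 0x2 ⊕ 0x7 = 0x5.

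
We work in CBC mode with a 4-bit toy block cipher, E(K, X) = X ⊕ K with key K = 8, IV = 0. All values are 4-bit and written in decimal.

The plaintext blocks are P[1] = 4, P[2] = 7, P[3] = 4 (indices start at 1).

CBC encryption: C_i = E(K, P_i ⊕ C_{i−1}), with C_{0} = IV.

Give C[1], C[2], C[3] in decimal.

C[1]: P[1] ⊕ 0 = 4; E(K, 4) = 12.
C[2]: P[2] ⊕ 12 = 11; E(K, 11) = 3.
C[3]: P[3] ⊕ 3 = 7; E(K, 7) = 15.

C[1] = 12, C[2] = 3, C[3] = 15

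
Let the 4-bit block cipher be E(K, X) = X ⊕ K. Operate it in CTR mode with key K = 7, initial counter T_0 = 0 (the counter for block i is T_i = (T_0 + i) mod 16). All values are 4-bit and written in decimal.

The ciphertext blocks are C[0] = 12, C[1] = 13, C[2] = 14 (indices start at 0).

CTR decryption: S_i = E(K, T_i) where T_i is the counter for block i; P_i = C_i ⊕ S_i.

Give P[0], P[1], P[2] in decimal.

P[0] = 11, P[1] = 11, P[2] = 11

P[0]: T = 0, S = E(K, T) = 7; 12 ⊕ 7 = 11.
P[1]: T = 1, S = E(K, T) = 6; 13 ⊕ 6 = 11.
P[2]: T = 2, S = E(K, T) = 5; 14 ⊕ 5 = 11.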